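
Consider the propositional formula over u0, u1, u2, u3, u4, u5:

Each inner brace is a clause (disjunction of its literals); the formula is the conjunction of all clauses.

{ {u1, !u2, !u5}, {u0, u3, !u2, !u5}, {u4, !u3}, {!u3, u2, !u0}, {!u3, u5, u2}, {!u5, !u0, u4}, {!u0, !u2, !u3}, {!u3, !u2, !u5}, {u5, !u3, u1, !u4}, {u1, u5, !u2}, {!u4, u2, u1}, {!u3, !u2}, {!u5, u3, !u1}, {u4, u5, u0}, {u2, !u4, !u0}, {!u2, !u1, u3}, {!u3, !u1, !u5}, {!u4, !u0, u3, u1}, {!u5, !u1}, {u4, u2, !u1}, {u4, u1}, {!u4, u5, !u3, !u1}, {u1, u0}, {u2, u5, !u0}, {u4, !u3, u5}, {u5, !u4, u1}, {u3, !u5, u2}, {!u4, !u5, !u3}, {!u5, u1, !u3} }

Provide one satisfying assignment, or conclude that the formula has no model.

u0: false,  u1: true,  u2: false,  u3: false,  u4: true,  u5: false

Branch on u4: set u4 = true.
Branch on u2: set u2 = false.
(u1) alone gives u1 = true.
(!u0) alone gives u0 = false.
(!u5) alone gives u5 = false.
(!u3) alone gives u3 = false.
This assignment satisfies each clause.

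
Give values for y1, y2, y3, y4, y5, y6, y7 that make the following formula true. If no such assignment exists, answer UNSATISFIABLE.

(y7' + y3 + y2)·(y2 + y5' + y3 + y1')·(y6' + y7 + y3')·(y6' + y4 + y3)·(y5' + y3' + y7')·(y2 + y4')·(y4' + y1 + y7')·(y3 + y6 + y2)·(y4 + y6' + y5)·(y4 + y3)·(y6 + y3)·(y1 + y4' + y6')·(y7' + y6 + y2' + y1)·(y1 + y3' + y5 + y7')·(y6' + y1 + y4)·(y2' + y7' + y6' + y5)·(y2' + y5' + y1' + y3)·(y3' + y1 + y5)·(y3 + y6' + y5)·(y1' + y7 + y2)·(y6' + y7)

y1=1,  y2=1,  y3=1,  y4=0,  y5=0,  y6=0,  y7=0

Try y2 = 1.
Try y4 = 0.
(y3) alone gives y3 = 1.
Try y6 = 0.
Try y5 = 0.
(y1) alone gives y1 = 1.
Every clause is now satisfied; y7 is unconstrained.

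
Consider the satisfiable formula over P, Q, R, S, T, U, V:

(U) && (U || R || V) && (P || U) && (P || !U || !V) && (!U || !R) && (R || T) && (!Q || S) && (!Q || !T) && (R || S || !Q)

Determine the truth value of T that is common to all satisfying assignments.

Suppose T = false.
From the singleton clause (U), U = true.
From the singleton clause (!R), R = false.
But (R) is also a unit clause — contradiction.
So every satisfying assignment has T = True.

True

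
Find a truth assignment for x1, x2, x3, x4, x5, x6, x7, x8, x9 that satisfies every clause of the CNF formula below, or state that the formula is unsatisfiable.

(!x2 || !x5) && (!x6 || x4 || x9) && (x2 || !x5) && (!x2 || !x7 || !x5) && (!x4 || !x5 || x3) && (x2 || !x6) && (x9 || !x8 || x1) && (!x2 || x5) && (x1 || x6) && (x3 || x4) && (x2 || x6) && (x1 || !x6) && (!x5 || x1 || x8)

Suppose x2 = false.
The clause (!x5) is unit, so x5 = false.
The clause (!x6) is unit, so x6 = false.
Now (x6) is unsatisfied and unit — conflict.
So x2 must be the other value — set x2 = true.
The clause (!x5) is unit, so x5 = false.
Now (x5) is unsatisfied and unit — conflict.
Both values of x2 lead to a conflict.

UNSATISFIABLE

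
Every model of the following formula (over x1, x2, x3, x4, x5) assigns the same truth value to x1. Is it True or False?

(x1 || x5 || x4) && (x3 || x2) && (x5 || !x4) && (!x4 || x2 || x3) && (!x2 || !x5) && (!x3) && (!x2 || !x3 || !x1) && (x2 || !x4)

True

Suppose x1 = false.
Unit clause (!x3) forces x3 = false.
Unit clause (x2) forces x2 = true.
Unit clause (!x5) forces x5 = false.
Unit clause (x4) forces x4 = true.
That conflicts with the unit clause (!x4).
So every satisfying assignment has x1 = True.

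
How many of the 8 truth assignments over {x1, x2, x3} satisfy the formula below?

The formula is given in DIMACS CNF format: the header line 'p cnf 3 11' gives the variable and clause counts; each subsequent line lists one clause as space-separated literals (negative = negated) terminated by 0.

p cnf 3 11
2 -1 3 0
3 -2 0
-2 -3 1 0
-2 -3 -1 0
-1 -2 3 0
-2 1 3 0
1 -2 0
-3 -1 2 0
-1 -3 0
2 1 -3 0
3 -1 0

There are 2^3 = 8 truth assignments over (x1, x2, x3).
Check each against the 11 clauses (columns in the order x1, x2, x3):
  F F F  ✓ satisfies all
  F F T  ✗ fails (x2 ∨ x1 ∨ ¬x3)
  F T F  ✗ fails (x3 ∨ ¬x2)
  F T T  ✗ fails (¬x2 ∨ ¬x3 ∨ x1)
  T F F  ✗ fails (x2 ∨ ¬x1 ∨ x3)
  T F T  ✗ fails (¬x3 ∨ ¬x1 ∨ x2)
  T T F  ✗ fails (x3 ∨ ¬x2)
  T T T  ✗ fails (¬x2 ∨ ¬x3 ∨ ¬x1)
1 of the 8 rows is a model.

1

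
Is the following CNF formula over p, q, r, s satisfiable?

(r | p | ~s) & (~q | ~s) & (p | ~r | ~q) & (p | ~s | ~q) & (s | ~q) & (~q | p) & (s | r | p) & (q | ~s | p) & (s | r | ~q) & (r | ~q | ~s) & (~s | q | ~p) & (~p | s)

Satisfiable

Case q = 0:
Case s = 0:
The clause (~p) is unit, so p = 0.
The clause (r) is unit, so r = 1.
Every clause now holds.
A satisfying assignment: p=0, q=0, r=1, s=0.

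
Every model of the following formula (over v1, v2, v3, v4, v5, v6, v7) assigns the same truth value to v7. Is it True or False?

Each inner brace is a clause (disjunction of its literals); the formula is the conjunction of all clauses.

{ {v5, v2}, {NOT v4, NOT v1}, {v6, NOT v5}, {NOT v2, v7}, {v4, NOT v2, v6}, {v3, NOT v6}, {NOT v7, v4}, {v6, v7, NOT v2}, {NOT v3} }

Suppose v7 = false.
The clause (NOT v2) is unit, so v2 = false.
The clause (v5) is unit, so v5 = true.
The clause (v6) is unit, so v6 = true.
The clause (v3) is unit, so v3 = true.
But (NOT v3) is also a unit clause — contradiction.
So every satisfying assignment has v7 = True.

True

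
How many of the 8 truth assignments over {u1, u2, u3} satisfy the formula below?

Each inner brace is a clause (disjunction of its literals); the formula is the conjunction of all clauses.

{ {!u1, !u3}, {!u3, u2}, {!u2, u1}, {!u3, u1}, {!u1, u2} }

2

There are 2^3 = 8 truth assignments over (u1, u2, u3).
Split on u3. With u3 = true, the clauses containing u3 are satisfied and !u3 drops from the rest; 0 of the 2^2 = 4 assignments to the other variables satisfy what remains.
With u3 = false, by the same count on the reduced clause set, 2 assignments work.
(One model: u1=F, u2=F, u3=F.)
Total: 0 + 2 = 2.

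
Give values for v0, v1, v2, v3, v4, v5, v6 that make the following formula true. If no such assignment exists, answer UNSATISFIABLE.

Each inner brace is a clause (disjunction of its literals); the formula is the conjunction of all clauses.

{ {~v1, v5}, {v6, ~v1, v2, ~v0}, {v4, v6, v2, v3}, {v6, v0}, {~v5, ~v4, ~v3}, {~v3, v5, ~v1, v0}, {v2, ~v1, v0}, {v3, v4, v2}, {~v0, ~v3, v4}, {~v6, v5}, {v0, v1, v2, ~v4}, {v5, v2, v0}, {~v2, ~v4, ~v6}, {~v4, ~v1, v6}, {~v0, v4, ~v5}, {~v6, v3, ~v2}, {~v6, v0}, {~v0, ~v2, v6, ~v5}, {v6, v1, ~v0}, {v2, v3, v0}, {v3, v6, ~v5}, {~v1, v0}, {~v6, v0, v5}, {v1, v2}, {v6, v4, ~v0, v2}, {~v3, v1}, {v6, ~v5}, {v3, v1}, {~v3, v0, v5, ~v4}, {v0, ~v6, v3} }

v0: 1,  v1: 1,  v2: 0,  v3: 0,  v4: 1,  v5: 1,  v6: 1

Branch on v1: set v1 = 1.
(v5) alone gives v5 = 1.
(v0) alone gives v0 = 1.
(v4) alone gives v4 = 1.
(~v3) alone gives v3 = 0.
(v6) alone gives v6 = 1.
(~v2) alone gives v2 = 0.
All clauses are satisfied.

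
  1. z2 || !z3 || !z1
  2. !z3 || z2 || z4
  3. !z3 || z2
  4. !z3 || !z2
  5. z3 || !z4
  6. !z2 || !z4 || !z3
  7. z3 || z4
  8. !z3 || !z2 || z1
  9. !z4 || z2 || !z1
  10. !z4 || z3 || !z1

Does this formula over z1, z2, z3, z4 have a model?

No, unsatisfiable

Try z3 = false.
(!z4) alone gives z4 = false.
Now (z4) is unsatisfied and unit — conflict.
Backtrack on z3: now try z3 = true.
(z2) alone gives z2 = true.
Now (!z2) is unsatisfied and unit — conflict.
Both values of z3 lead to a conflict.
No assignment satisfies every clause.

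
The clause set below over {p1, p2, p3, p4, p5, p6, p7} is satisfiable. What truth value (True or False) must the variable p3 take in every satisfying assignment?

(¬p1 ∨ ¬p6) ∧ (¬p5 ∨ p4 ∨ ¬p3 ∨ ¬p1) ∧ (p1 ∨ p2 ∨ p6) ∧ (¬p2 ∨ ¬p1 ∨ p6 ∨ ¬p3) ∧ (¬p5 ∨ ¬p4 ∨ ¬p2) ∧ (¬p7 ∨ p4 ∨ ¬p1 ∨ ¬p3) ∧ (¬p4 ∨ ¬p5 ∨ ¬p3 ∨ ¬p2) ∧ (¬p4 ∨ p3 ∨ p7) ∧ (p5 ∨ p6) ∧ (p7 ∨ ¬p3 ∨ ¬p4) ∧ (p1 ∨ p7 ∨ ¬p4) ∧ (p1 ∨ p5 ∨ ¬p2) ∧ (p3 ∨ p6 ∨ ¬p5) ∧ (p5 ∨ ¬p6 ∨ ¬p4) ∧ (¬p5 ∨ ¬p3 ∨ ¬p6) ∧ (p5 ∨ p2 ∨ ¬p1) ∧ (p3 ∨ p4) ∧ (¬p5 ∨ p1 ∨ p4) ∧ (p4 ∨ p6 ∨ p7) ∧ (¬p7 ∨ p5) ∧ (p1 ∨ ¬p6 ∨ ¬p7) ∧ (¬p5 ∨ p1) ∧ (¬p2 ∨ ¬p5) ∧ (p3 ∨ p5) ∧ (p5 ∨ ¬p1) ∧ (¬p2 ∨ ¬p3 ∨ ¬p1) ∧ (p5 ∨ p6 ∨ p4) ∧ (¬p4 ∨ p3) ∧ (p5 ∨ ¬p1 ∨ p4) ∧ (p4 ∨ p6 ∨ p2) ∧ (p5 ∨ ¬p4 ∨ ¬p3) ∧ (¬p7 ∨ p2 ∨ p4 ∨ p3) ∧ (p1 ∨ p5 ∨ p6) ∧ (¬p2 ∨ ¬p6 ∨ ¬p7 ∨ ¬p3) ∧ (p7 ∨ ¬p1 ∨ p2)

Suppose p3 = False.
From the singleton clause (p4), p4 = True.
Now (¬p4) is unsatisfied and unit — conflict.
So every satisfying assignment has p3 = True.

True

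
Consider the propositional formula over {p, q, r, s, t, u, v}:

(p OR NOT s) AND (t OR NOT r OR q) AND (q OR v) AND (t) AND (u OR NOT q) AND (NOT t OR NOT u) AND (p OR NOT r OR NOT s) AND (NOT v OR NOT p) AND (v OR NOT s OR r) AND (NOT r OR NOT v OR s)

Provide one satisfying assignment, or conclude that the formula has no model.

Unit clause (t) forces t = true.
Unit clause (NOT u) forces u = false.
Unit clause (NOT q) forces q = false.
Unit clause (v) forces v = true.
Unit clause (NOT p) forces p = false.
Unit clause (NOT s) forces s = false.
Unit clause (NOT r) forces r = false.
Every clause now holds.

p: false, q: false, r: false, s: false, t: true, u: false, v: true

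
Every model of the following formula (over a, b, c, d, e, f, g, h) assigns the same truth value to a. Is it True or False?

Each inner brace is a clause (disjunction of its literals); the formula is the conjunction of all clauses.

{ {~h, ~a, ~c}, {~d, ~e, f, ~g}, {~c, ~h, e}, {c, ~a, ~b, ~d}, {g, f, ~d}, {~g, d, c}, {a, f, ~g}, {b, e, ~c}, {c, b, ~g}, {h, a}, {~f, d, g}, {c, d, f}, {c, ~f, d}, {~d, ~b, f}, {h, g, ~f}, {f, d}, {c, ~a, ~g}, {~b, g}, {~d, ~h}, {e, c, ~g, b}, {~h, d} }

Suppose a = 0.
Unit clause (h) forces h = 1.
Unit clause (~d) forces d = 0.
That conflicts with the unit clause (d).
So every satisfying assignment has a = True.

True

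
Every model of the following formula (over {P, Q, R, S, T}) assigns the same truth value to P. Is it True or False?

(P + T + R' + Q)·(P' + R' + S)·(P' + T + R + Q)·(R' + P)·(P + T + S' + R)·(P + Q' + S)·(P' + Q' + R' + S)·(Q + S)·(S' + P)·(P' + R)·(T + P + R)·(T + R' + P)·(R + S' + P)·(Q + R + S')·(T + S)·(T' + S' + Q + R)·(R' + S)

True

Suppose P = 0.
Unit clause (R') forces R = 0.
Unit clause (S') forces S = 0.
Unit clause (Q') forces Q = 0.
That conflicts with the unit clause (Q).
So every satisfying assignment has P = True.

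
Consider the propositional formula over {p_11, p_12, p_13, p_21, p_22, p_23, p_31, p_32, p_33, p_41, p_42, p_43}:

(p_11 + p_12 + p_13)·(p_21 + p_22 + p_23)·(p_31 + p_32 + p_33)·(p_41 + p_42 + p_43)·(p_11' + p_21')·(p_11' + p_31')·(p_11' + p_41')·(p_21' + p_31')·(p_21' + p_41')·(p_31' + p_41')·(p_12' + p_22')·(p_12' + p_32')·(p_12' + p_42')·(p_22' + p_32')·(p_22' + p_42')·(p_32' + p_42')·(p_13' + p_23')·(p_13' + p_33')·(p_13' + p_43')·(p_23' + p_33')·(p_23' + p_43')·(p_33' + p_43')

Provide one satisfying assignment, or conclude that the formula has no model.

Branch on p_11: set p_11 = 0.
Branch on p_12: set p_12 = 1.
Unit clause (p_22') forces p_22 = 0.
Unit clause (p_32') forces p_32 = 0.
Unit clause (p_42') forces p_42 = 0.
Branch on p_21: set p_21 = 1.
Unit clause (p_31') forces p_31 = 0.
Unit clause (p_33) forces p_33 = 1.
Unit clause (p_41') forces p_41 = 0.
Unit clause (p_43) forces p_43 = 1.
But (p_43') is also a unit clause — contradiction.
So p_21 must be the other value — set p_21 = 0.
Unit clause (p_23) forces p_23 = 1.
Unit clause (p_13') forces p_13 = 0.
Unit clause (p_33') forces p_33 = 0.
Unit clause (p_31) forces p_31 = 1.
Unit clause (p_41') forces p_41 = 0.
Unit clause (p_43) forces p_43 = 1.
But (p_43') is also a unit clause — contradiction.
Both values of p_21 lead to a conflict.
So p_12 must be the other value — set p_12 = 0.
Unit clause (p_13) forces p_13 = 1.
Unit clause (p_23') forces p_23 = 0.
Unit clause (p_33') forces p_33 = 0.
Unit clause (p_43') forces p_43 = 0.
Branch on p_21: set p_21 = 1.
Unit clause (p_31') forces p_31 = 0.
Unit clause (p_32) forces p_32 = 1.
Unit clause (p_41') forces p_41 = 0.
Unit clause (p_42) forces p_42 = 1.
But (p_42') is also a unit clause — contradiction.
So p_21 must be the other value — set p_21 = 0.
Unit clause (p_22) forces p_22 = 1.
Unit clause (p_32') forces p_32 = 0.
Unit clause (p_31) forces p_31 = 1.
Unit clause (p_41') forces p_41 = 0.
Unit clause (p_42) forces p_42 = 1.
But (p_42') is also a unit clause — contradiction.
Both values of p_21 lead to a conflict.
Both values of p_12 lead to a conflict.
So p_11 must be the other value — set p_11 = 1.
Unit clause (p_21') forces p_21 = 0.
Unit clause (p_31') forces p_31 = 0.
Unit clause (p_41') forces p_41 = 0.
Branch on p_22: set p_22 = 1.
Unit clause (p_12') forces p_12 = 0.
Unit clause (p_32') forces p_32 = 0.
Unit clause (p_33) forces p_33 = 1.
Unit clause (p_42') forces p_42 = 0.
Unit clause (p_43) forces p_43 = 1.
But (p_43') is also a unit clause — contradiction.
So p_22 must be the other value — set p_22 = 0.
Unit clause (p_23) forces p_23 = 1.
Unit clause (p_13') forces p_13 = 0.
Unit clause (p_33') forces p_33 = 0.
Unit clause (p_32) forces p_32 = 1.
Unit clause (p_12') forces p_12 = 0.
Unit clause (p_42') forces p_42 = 0.
Unit clause (p_43) forces p_43 = 1.
But (p_43') is also a unit clause — contradiction.
Both values of p_22 lead to a conflict.
Both values of p_11 lead to a conflict.

UNSATISFIABLE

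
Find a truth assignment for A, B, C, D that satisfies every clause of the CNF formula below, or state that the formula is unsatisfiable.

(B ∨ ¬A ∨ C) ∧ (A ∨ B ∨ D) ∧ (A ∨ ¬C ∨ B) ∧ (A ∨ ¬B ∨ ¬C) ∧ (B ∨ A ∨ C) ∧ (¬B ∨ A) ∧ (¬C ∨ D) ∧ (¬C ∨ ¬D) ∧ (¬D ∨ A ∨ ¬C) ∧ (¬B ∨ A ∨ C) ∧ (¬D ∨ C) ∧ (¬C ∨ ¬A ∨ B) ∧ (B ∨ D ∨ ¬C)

Suppose B = True.
(A) alone gives A = True.
Suppose C = False.
(¬D) alone gives D = False.
This assignment satisfies each clause.

A ↦ True; B ↦ True; C ↦ False; D ↦ False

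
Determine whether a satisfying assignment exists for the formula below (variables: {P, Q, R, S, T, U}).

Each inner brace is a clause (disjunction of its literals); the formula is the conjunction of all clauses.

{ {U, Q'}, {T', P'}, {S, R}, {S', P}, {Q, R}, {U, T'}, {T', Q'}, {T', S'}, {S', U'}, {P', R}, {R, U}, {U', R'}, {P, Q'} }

Yes

Case U = 0:
Unit clause (Q') forces Q = 0.
Unit clause (R) forces R = 1.
Unit clause (T') forces T = 0.
Case S = 0:
No clause remains; P is free.
A satisfying assignment: P: 0,  Q: 0,  R: 1,  S: 0,  T: 0,  U: 0.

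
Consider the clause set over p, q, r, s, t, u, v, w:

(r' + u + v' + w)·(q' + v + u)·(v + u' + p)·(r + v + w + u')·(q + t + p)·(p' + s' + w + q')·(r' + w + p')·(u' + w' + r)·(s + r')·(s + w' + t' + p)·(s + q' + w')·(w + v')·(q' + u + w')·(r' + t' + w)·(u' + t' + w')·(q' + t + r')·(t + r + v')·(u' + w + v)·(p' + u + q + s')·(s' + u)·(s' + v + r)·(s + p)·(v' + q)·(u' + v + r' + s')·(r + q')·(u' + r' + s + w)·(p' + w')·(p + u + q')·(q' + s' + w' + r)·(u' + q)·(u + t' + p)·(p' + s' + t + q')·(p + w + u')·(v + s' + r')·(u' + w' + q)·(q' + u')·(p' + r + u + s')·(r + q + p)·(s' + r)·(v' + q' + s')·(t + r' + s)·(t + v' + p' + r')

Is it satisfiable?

Yes

Branch on s: set s = 0.
From the singleton clause (r'), r = 0.
From the singleton clause (p), p = 1.
From the singleton clause (q'), q = 0.
From the singleton clause (v'), v = 0.
From the singleton clause (w'), w = 0.
From the singleton clause (u'), u = 0.
No clause remains; t is free.
A satisfying assignment: p: 1; q: 0; r: 0; s: 0; t: 0; u: 0; v: 0; w: 0.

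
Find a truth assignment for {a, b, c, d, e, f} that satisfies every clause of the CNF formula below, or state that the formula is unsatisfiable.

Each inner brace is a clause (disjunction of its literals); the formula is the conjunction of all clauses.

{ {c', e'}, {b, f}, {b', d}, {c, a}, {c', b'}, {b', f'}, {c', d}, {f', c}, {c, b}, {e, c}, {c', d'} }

a ↦ 1,  b ↦ 1,  c ↦ 0,  d ↦ 1,  e ↦ 1,  f ↦ 0

Suppose c = 0.
Unit clause (a) forces a = 1.
Unit clause (f') forces f = 0.
Unit clause (b) forces b = 1.
Unit clause (d) forces d = 1.
Unit clause (e) forces e = 1.
This assignment satisfies each clause.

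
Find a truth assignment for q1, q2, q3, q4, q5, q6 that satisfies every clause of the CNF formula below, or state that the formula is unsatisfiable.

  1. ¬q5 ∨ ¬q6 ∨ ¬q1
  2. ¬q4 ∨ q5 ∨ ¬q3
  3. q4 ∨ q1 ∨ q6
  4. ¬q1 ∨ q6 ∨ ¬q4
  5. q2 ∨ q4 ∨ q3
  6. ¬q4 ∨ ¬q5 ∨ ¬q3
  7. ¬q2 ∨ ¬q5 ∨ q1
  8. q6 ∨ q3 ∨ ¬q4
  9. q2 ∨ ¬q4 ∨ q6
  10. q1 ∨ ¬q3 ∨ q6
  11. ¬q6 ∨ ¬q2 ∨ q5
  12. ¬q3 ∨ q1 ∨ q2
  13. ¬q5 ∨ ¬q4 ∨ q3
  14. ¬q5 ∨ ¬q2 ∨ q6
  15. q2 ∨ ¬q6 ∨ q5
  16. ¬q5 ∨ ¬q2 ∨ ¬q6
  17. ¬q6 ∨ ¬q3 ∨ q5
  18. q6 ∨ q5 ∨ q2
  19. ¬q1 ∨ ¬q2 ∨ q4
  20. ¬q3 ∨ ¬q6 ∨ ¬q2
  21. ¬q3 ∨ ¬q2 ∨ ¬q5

Suppose q5 = True.
Suppose q6 = False.
From the singleton clause (¬q2), q2 = False.
From the singleton clause (¬q4), q4 = False.
From the singleton clause (q1), q1 = True.
From the singleton clause (q3), q3 = True.
All clauses are satisfied.

q1 ↦ True, q2 ↦ False, q3 ↦ True, q4 ↦ False, q5 ↦ True, q6 ↦ False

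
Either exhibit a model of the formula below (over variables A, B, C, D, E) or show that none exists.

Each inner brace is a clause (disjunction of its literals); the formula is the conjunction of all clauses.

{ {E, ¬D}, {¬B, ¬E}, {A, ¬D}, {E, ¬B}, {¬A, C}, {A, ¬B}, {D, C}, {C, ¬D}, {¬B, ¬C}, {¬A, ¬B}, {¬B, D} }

Suppose E = True.
From the singleton clause (¬B), B = False.
Suppose A = True.
From the singleton clause (C), C = True.
No clause remains; D is free.

A=True; B=False; C=True; D=False; E=True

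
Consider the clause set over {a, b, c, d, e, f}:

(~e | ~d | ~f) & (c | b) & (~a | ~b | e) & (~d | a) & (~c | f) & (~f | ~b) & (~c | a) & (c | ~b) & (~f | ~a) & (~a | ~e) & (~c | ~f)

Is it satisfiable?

No

Try c = 1.
Unit clause (f) forces f = 1.
Now (~f) is unsatisfied and unit — conflict.
Backtrack on c: now try c = 0.
Unit clause (b) forces b = 1.
Now (~b) is unsatisfied and unit — conflict.
Both values of c lead to a conflict.
No assignment satisfies every clause.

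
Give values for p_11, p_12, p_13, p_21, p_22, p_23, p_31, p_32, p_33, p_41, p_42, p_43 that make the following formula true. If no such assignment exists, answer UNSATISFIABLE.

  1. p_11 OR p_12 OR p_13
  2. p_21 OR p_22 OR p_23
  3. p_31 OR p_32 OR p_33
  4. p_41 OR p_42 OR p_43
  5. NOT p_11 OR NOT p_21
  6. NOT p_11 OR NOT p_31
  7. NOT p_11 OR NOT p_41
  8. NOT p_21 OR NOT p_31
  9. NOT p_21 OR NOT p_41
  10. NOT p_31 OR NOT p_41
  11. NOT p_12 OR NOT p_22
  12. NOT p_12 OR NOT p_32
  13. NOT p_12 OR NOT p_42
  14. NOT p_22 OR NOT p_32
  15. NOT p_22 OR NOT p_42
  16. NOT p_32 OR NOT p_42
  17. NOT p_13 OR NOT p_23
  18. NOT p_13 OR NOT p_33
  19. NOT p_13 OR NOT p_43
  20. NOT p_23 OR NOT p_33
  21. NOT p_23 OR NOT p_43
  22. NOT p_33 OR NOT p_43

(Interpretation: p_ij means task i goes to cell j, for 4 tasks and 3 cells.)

UNSATISFIABLE

Try p_11 = false.
Try p_12 = true.
The clause (NOT p_22) is unit, so p_22 = false.
The clause (NOT p_32) is unit, so p_32 = false.
The clause (NOT p_42) is unit, so p_42 = false.
Try p_21 = true.
The clause (NOT p_31) is unit, so p_31 = false.
The clause (p_33) is unit, so p_33 = true.
The clause (NOT p_41) is unit, so p_41 = false.
The clause (p_43) is unit, so p_43 = true.
Now (NOT p_43) is unsatisfied and unit — conflict.
Backtrack on p_21: now try p_21 = false.
The clause (p_23) is unit, so p_23 = true.
The clause (NOT p_13) is unit, so p_13 = false.
The clause (NOT p_33) is unit, so p_33 = false.
The clause (p_31) is unit, so p_31 = true.
The clause (NOT p_41) is unit, so p_41 = false.
The clause (p_43) is unit, so p_43 = true.
Now (NOT p_43) is unsatisfied and unit — conflict.
Neither p_21 = true nor p_21 = false works.
Backtrack on p_12: now try p_12 = false.
The clause (p_13) is unit, so p_13 = true.
The clause (NOT p_23) is unit, so p_23 = false.
The clause (NOT p_33) is unit, so p_33 = false.
The clause (NOT p_43) is unit, so p_43 = false.
Try p_21 = true.
The clause (NOT p_31) is unit, so p_31 = false.
The clause (p_32) is unit, so p_32 = true.
The clause (NOT p_41) is unit, so p_41 = false.
The clause (p_42) is unit, so p_42 = true.
Now (NOT p_42) is unsatisfied and unit — conflict.
Backtrack on p_21: now try p_21 = false.
The clause (p_22) is unit, so p_22 = true.
The clause (NOT p_32) is unit, so p_32 = false.
The clause (p_31) is unit, so p_31 = true.
The clause (NOT p_41) is unit, so p_41 = false.
The clause (p_42) is unit, so p_42 = true.
Now (NOT p_42) is unsatisfied and unit — conflict.
Neither p_21 = true nor p_21 = false works.
Neither p_12 = true nor p_12 = false works.
Backtrack on p_11: now try p_11 = true.
The clause (NOT p_21) is unit, so p_21 = false.
The clause (NOT p_31) is unit, so p_31 = false.
The clause (NOT p_41) is unit, so p_41 = false.
Try p_22 = true.
The clause (NOT p_12) is unit, so p_12 = false.
The clause (NOT p_32) is unit, so p_32 = false.
The clause (p_33) is unit, so p_33 = true.
The clause (NOT p_42) is unit, so p_42 = false.
The clause (p_43) is unit, so p_43 = true.
Now (NOT p_43) is unsatisfied and unit — conflict.
Backtrack on p_22: now try p_22 = false.
The clause (p_23) is unit, so p_23 = true.
The clause (NOT p_13) is unit, so p_13 = false.
The clause (NOT p_33) is unit, so p_33 = false.
The clause (p_32) is unit, so p_32 = true.
The clause (NOT p_12) is unit, so p_12 = false.
The clause (NOT p_42) is unit, so p_42 = false.
The clause (p_43) is unit, so p_43 = true.
Now (NOT p_43) is unsatisfied and unit — conflict.
Neither p_22 = true nor p_22 = false works.
Neither p_11 = true nor p_11 = false works.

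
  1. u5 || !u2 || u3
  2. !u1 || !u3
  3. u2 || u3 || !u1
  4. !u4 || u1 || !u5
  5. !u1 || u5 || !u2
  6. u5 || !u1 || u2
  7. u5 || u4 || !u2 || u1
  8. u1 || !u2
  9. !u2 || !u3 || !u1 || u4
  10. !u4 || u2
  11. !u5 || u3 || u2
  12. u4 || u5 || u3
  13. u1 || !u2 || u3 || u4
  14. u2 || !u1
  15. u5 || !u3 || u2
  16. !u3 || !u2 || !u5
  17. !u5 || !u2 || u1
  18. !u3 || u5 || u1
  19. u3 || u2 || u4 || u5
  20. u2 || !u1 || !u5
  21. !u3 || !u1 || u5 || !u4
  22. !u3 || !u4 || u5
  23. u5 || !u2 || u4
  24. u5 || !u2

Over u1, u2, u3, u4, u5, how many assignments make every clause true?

3

There are 2^5 = 32 truth assignments over (u1, u2, u3, u4, u5).
Split on u3. With u3 = true, the clauses containing u3 are satisfied and !u3 drops from the rest; 1 of the 2^4 = 16 assignments to the other variables satisfy what remains.
With u3 = false, by the same count on the reduced clause set, 2 assignments work.
Total: 1 + 2 = 3.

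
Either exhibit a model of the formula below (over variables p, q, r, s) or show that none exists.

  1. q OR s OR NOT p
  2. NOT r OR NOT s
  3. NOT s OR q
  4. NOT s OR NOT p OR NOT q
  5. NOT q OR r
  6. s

UNSATISFIABLE

From the singleton clause (s), s = true.
From the singleton clause (NOT r), r = false.
From the singleton clause (q), q = true.
Now (NOT q) is unsatisfied and unit — conflict.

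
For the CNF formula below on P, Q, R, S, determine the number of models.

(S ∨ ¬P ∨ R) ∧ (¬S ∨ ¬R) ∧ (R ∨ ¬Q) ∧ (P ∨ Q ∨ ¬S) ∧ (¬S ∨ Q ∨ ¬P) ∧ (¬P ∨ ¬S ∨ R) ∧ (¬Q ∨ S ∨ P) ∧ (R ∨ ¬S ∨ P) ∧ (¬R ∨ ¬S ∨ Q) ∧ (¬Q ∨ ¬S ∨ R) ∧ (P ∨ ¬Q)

4

There are 2^4 = 16 truth assignments over (P, Q, R, S).
Check each against the 11 clauses (columns in the order P, Q, R, S):
  F F F F  ✓ satisfies all
  F F F T  ✗ fails (P ∨ Q ∨ ¬S)
  F F T F  ✓ satisfies all
  F F T T  ✗ fails (¬S ∨ ¬R)
  F T F F  ✗ fails (R ∨ ¬Q)
  F T F T  ✗ fails (R ∨ ¬Q)
  F T T F  ✗ fails (¬Q ∨ S ∨ P)
  F T T T  ✗ fails (¬S ∨ ¬R)
  T F F F  ✗ fails (S ∨ ¬P ∨ R)
  T F F T  ✗ fails (¬S ∨ Q ∨ ¬P)
  T F T F  ✓ satisfies all
  T F T T  ✗ fails (¬S ∨ ¬R)
  T T F F  ✗ fails (S ∨ ¬P ∨ R)
  T T F T  ✗ fails (R ∨ ¬Q)
  T T T F  ✓ satisfies all
  T T T T  ✗ fails (¬S ∨ ¬R)
4 of the 16 rows are models.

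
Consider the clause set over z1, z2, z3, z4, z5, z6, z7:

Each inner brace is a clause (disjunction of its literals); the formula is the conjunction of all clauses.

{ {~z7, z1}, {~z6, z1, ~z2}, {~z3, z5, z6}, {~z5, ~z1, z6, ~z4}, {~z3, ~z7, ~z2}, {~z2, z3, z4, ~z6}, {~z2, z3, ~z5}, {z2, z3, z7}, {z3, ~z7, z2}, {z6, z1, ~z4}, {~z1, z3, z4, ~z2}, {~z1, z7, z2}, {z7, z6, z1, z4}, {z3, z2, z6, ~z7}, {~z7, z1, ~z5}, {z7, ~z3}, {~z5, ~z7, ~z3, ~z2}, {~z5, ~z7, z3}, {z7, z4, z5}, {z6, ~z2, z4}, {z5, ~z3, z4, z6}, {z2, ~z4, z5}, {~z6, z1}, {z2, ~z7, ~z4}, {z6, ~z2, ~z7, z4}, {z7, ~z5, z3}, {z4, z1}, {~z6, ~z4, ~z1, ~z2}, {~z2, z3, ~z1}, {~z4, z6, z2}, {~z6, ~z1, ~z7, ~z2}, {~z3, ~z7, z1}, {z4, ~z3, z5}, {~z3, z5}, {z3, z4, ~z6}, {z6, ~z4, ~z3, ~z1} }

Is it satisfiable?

Case z7 = 1:
(z1) alone gives z1 = 1.
Case z3 = 1:
(~z2) alone gives z2 = 0.
(~z4) alone gives z4 = 0.
(z5) alone gives z5 = 1.
Every clause is now satisfied; z6 is unconstrained.
A satisfying assignment: z1 ↦ 1, z2 ↦ 0, z3 ↦ 1, z4 ↦ 0, z5 ↦ 1, z6 ↦ 1, z7 ↦ 1.

Yes, satisfiable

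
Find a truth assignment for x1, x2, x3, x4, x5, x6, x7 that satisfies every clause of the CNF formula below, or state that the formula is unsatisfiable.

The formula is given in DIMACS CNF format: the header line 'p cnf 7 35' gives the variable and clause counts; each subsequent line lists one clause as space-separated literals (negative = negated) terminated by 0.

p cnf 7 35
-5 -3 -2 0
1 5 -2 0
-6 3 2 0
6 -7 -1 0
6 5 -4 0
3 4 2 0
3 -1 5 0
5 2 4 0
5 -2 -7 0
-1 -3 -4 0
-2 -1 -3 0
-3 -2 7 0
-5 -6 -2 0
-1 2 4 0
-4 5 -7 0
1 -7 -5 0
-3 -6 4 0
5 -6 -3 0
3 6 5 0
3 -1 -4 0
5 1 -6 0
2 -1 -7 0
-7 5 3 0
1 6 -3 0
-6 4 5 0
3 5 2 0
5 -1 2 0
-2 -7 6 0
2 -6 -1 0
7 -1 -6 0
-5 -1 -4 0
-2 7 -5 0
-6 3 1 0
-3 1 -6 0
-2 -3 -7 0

x1: False; x2: False; x3: False; x4: True; x5: True; x6: False; x7: False

Case x5 = True:
Case x3 = False:
Case x6 = False:
Case x7 = False:
(¬x2) alone gives x2 = False.
(x4) alone gives x4 = True.
(¬x1) alone gives x1 = False.
This assignment satisfies each clause.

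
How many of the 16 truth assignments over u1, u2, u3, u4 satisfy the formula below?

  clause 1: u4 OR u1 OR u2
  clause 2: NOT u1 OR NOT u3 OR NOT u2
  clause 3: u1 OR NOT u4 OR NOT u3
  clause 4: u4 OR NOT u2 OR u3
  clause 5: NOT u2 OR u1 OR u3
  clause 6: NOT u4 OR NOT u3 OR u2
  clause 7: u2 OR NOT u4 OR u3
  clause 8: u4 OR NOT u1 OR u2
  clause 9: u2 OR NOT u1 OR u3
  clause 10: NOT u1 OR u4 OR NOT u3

There are 2^4 = 16 truth assignments over (u1, u2, u3, u4).
Check each against the 10 clauses (columns in the order u1, u2, u3, u4):
  F F F F  ✗ fails (u4 OR u1 OR u2)
  F F F T  ✗ fails (u2 OR NOT u4 OR u3)
  F F T F  ✗ fails (u4 OR u1 OR u2)
  F F T T  ✗ fails (u1 OR NOT u4 OR NOT u3)
  F T F F  ✗ fails (u4 OR NOT u2 OR u3)
  F T F T  ✗ fails (NOT u2 OR u1 OR u3)
  F T T F  ✓ satisfies all
  F T T T  ✗ fails (u1 OR NOT u4 OR NOT u3)
  T F F F  ✗ fails (u4 OR NOT u1 OR u2)
  T F F T  ✗ fails (u2 OR NOT u4 OR u3)
  T F T F  ✗ fails (u4 OR NOT u1 OR u2)
  T F T T  ✗ fails (NOT u4 OR NOT u3 OR u2)
  T T F F  ✗ fails (u4 OR NOT u2 OR u3)
  T T F T  ✓ satisfies all
  T T T F  ✗ fails (NOT u1 OR NOT u3 OR NOT u2)
  T T T T  ✗ fails (NOT u1 OR NOT u3 OR NOT u2)
2 of the 16 rows are models.

2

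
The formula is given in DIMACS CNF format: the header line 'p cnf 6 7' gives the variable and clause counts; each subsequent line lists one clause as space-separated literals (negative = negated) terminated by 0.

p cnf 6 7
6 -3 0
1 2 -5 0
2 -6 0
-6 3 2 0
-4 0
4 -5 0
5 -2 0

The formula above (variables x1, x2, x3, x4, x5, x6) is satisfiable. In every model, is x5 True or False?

Suppose x5 = True.
(¬x4) alone gives x4 = False.
That conflicts with the unit clause (x4).
So every satisfying assignment has x5 = False.

False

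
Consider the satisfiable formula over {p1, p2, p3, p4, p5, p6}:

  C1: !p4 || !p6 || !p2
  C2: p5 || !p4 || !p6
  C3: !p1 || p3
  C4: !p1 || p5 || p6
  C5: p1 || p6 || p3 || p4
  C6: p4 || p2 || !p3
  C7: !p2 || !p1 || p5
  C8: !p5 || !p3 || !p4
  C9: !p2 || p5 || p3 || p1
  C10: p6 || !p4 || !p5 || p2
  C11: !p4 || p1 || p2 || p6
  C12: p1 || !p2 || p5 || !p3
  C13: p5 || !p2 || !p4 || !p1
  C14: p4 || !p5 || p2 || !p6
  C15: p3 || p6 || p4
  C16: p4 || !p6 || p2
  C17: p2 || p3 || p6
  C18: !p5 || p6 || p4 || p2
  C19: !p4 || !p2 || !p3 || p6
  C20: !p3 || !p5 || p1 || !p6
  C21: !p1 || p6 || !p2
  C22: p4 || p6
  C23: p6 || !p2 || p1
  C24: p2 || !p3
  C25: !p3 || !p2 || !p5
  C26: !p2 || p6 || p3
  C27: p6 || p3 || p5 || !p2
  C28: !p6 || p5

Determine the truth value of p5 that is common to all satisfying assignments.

True

Suppose p5 = false.
Unit clause (!p6) forces p6 = false.
Unit clause (!p1) forces p1 = false.
Unit clause (p4) forces p4 = true.
Unit clause (p2) forces p2 = true.
Now (!p2) is unsatisfied and unit — conflict.
So every satisfying assignment has p5 = True.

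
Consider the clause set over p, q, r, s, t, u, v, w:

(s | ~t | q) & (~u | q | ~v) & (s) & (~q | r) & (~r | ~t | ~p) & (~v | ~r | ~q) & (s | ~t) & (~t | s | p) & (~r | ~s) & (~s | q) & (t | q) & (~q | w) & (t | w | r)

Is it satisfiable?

The clause (s) is unit, so s = 1.
The clause (~r) is unit, so r = 0.
The clause (~q) is unit, so q = 0.
But (q) is also a unit clause — contradiction.
No assignment satisfies every clause.

Unsatisfiable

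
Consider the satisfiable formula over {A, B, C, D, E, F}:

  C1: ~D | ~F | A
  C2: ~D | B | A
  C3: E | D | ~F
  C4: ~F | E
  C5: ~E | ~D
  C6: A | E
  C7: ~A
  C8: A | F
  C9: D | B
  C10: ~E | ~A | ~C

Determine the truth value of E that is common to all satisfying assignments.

Suppose E = 0.
Unit clause (~F) forces F = 0.
Unit clause (A) forces A = 1.
That conflicts with the unit clause (~A).
So every satisfying assignment has E = True.

True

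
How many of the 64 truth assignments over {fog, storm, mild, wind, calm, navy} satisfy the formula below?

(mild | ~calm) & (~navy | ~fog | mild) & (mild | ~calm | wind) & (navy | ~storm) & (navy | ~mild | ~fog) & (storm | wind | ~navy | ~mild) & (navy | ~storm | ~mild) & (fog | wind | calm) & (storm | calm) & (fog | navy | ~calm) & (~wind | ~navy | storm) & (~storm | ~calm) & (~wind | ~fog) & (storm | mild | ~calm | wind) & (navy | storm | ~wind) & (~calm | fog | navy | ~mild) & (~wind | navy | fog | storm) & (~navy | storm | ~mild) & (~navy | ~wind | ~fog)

3

There are 2^6 = 64 truth assignments over (fog, storm, mild, wind, calm, navy).
Split on mild. With mild = 1, the clauses containing mild are satisfied and ~mild drops from the rest; 2 of the 2^5 = 32 assignments to the other variables satisfy what remains.
With mild = 0, by the same count on the reduced clause set, 1 assignment works.
(One model: fog=F, storm=T, mild=F, wind=T, calm=F, navy=T.)
Total: 2 + 1 = 3.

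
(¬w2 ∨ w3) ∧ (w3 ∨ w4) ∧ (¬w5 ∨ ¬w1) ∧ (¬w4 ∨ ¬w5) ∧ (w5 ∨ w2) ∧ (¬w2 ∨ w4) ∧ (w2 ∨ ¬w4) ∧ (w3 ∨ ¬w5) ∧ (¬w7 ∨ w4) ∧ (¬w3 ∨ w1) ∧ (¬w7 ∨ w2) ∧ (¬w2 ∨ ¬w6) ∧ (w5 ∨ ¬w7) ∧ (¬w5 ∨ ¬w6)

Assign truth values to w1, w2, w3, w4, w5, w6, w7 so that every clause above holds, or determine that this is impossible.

Try w2 = True.
(w3) alone gives w3 = True.
(w4) alone gives w4 = True.
(¬w5) alone gives w5 = False.
(w1) alone gives w1 = True.
(¬w6) alone gives w6 = False.
(¬w7) alone gives w7 = False.
Every clause now holds.

w1=True, w2=True, w3=True, w4=True, w5=False, w6=False, w7=False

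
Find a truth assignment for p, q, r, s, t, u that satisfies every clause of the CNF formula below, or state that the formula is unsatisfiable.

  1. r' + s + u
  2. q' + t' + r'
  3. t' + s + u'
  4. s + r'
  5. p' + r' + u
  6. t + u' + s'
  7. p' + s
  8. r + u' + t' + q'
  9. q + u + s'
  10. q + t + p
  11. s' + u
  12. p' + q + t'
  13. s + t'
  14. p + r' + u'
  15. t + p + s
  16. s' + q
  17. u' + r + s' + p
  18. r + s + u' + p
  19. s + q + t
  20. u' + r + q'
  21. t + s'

Case s = 1:
From the singleton clause (u), u = 1.
From the singleton clause (t), t = 1.
From the singleton clause (q), q = 1.
From the singleton clause (r'), r = 0.
That conflicts with the unit clause (r).
That branch fails; take s = 0 instead.
From the singleton clause (r'), r = 0.
From the singleton clause (p'), p = 0.
From the singleton clause (t'), t = 0.
That conflicts with the unit clause (t).
Neither s = 1 nor s = 0 works.

UNSATISFIABLE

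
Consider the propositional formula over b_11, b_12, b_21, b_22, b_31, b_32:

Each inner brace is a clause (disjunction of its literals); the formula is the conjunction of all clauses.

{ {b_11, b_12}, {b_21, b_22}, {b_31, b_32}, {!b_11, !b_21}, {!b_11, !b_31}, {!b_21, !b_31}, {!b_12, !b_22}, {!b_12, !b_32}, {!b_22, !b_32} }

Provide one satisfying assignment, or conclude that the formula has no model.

Suppose b_11 = true.
From the singleton clause (!b_21), b_21 = false.
From the singleton clause (b_22), b_22 = true.
From the singleton clause (!b_31), b_31 = false.
From the singleton clause (b_32), b_32 = true.
But (!b_32) is also a unit clause — contradiction.
That branch fails; take b_11 = false instead.
From the singleton clause (b_12), b_12 = true.
From the singleton clause (!b_22), b_22 = false.
From the singleton clause (b_21), b_21 = true.
From the singleton clause (!b_31), b_31 = false.
From the singleton clause (b_32), b_32 = true.
But (!b_32) is also a unit clause — contradiction.
Neither b_11 = true nor b_11 = false works.

UNSATISFIABLE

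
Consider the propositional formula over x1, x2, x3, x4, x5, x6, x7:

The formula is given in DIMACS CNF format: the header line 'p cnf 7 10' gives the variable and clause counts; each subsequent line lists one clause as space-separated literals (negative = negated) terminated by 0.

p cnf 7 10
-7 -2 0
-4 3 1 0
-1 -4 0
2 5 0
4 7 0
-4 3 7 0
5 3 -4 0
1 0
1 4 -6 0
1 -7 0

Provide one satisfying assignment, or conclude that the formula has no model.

x1=True,  x2=False,  x3=False,  x4=False,  x5=True,  x6=True,  x7=True

Unit clause (x1) forces x1 = True.
Unit clause (¬x4) forces x4 = False.
Unit clause (x7) forces x7 = True.
Unit clause (¬x2) forces x2 = False.
Unit clause (x5) forces x5 = True.
All clauses hold; x3, x6 can take either value.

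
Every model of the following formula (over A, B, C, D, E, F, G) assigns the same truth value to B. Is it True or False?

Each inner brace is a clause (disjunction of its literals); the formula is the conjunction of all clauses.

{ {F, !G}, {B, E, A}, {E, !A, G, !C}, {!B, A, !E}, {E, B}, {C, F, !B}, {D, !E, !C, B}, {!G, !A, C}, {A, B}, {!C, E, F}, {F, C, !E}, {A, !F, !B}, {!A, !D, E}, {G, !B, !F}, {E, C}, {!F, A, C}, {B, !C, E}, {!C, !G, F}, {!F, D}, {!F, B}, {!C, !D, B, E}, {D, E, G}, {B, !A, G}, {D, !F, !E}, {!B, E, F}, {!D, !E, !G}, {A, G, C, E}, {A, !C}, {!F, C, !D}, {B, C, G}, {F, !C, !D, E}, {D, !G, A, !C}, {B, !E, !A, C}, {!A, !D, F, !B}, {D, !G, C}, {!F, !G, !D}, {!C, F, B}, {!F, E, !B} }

Suppose B = false.
Unit clause (E) forces E = true.
Unit clause (A) forces A = true.
Unit clause (!F) forces F = false.
Unit clause (!G) forces G = false.
But (G) is also a unit clause — contradiction.
So every satisfying assignment has B = True.

True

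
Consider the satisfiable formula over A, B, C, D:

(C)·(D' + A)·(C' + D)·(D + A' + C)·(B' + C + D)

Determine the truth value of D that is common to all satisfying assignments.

Suppose D = 0.
The clause (C) is unit, so C = 1.
That conflicts with the unit clause (C').
So every satisfying assignment has D = True.

True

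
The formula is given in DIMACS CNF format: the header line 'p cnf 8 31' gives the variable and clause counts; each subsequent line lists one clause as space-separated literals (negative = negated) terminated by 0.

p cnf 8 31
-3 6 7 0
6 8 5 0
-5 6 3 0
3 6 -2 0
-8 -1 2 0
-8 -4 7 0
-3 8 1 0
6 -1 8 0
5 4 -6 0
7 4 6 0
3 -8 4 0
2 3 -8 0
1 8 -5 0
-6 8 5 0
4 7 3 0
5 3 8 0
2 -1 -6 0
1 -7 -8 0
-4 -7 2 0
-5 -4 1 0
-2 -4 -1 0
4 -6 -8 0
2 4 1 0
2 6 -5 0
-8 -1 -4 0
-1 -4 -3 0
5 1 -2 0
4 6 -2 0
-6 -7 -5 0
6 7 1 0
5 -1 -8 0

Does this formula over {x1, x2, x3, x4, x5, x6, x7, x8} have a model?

Try x3 = True.
Try x6 = True.
Try x8 = False.
From the singleton clause (x1), x1 = True.
From the singleton clause (x5), x5 = True.
From the singleton clause (x2), x2 = True.
From the singleton clause (¬x4), x4 = False.
From the singleton clause (¬x7), x7 = False.
All clauses are satisfied.
A satisfying assignment: x1 ↦ True,  x2 ↦ True,  x3 ↦ True,  x4 ↦ False,  x5 ↦ True,  x6 ↦ True,  x7 ↦ False,  x8 ↦ False.

Satisfiable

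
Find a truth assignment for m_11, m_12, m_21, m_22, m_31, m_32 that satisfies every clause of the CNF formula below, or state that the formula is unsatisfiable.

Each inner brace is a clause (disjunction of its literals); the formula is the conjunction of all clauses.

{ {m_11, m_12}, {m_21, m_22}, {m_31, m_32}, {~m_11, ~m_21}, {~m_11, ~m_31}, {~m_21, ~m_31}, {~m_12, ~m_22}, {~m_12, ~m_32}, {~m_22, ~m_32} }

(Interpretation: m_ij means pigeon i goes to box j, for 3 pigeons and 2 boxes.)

UNSATISFIABLE

Case m_11 = 1:
From the singleton clause (~m_21), m_21 = 0.
From the singleton clause (m_22), m_22 = 1.
From the singleton clause (~m_31), m_31 = 0.
From the singleton clause (m_32), m_32 = 1.
That conflicts with the unit clause (~m_32).
Backtrack on m_11: now try m_11 = 0.
From the singleton clause (m_12), m_12 = 1.
From the singleton clause (~m_22), m_22 = 0.
From the singleton clause (m_21), m_21 = 1.
From the singleton clause (~m_31), m_31 = 0.
From the singleton clause (m_32), m_32 = 1.
That conflicts with the unit clause (~m_32).
Either choice for m_11 ends in contradiction.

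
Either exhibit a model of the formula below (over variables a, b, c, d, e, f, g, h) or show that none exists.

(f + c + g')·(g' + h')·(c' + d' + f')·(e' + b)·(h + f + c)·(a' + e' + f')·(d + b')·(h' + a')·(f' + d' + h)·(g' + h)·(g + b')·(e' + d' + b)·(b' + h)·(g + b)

Try g = 0.
(b') alone gives b = 0.
Now (b) is unsatisfied and unit — conflict.
Backtrack on g: now try g = 1.
(h') alone gives h = 0.
Now (h) is unsatisfied and unit — conflict.
Neither g = 1 nor g = 0 works.

UNSATISFIABLE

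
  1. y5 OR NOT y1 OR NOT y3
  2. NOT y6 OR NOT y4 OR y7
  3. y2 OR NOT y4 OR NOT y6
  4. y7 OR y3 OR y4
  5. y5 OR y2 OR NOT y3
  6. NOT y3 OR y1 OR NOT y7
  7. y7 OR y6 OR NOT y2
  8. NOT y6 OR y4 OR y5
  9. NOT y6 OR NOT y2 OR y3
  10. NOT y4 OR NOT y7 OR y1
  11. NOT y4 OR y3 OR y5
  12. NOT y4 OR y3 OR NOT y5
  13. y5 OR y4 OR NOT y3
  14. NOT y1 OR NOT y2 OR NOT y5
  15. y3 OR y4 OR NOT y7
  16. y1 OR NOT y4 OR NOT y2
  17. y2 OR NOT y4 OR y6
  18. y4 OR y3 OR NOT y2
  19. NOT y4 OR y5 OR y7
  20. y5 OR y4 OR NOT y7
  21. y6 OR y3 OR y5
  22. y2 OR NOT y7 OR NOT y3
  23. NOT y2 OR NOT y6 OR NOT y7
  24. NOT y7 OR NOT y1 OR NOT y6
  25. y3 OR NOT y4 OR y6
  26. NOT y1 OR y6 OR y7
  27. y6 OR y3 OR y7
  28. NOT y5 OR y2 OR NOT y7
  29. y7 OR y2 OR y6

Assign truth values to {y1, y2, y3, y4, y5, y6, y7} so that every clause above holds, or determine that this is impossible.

Suppose y5 = true.
Suppose y4 = false.
Suppose y7 = false.
The clause (y3) is unit, so y3 = true.
Suppose y6 = true.
Suppose y1 = false.
Every clause is now satisfied; y2 is unconstrained.

y1: false; y2: true; y3: true; y4: false; y5: true; y6: true; y7: false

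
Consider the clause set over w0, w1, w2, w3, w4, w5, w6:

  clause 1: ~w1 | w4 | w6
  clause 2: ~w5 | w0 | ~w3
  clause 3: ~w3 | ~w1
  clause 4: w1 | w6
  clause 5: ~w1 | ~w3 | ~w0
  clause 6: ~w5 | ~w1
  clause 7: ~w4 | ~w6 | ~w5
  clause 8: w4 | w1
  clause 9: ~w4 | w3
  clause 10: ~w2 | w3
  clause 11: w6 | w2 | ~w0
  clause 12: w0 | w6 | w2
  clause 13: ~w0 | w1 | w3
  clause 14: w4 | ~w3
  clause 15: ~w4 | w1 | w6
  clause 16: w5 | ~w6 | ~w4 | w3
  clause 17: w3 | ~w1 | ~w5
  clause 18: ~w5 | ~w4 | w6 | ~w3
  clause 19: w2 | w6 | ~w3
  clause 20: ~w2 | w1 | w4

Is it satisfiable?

Suppose w3 = 1.
(~w1) alone gives w1 = 0.
(w6) alone gives w6 = 1.
(w4) alone gives w4 = 1.
(~w5) alone gives w5 = 0.
Every clause is now satisfied; w0, w2 are unconstrained.
A satisfying assignment: w0=0; w1=0; w2=1; w3=1; w4=1; w5=0; w6=1.

Yes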